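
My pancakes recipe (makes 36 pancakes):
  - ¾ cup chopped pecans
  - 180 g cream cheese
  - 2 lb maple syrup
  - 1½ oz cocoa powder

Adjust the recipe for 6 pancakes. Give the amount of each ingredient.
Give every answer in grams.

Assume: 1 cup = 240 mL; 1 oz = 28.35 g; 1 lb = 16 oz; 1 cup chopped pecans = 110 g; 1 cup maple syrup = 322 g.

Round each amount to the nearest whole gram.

chopped pecans: 14 g; cream cheese: 30 g; maple syrup: 151 g; cocoa powder: 7 g

Scaling factor: 6/36 = 1/6.
chopped pecans: 0.75 cup × 1/6 × 110 g/cup ≈ 14 g
cream cheese: 180 g × 1/6 = 30 g
maple syrup: 2 lb × 1/6 × 16 oz/lb × 28.35 g/oz ≈ 151 g
cocoa powder: 1.5 oz × 1/6 × 28.35 g/oz ≈ 7 g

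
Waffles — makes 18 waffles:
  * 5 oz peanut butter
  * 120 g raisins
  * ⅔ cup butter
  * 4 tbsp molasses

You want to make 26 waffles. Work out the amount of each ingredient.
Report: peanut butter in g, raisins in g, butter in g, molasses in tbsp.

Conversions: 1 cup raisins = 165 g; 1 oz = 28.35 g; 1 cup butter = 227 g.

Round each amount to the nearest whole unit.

peanut butter: 205 g; raisins: 173 g; butter: 219 g; molasses: 6 tbsp

Scaling factor: 26/18 = 13/9.
peanut butter: 5 oz × 13/9 × 28.35 g/oz ≈ 205 g
raisins: 120 g × 13/9 ≈ 173 g
butter: 2/3 cup × 13/9 × 227 g/cup ≈ 219 g
molasses: 4 tbsp × 13/9 ≈ 6 tbsp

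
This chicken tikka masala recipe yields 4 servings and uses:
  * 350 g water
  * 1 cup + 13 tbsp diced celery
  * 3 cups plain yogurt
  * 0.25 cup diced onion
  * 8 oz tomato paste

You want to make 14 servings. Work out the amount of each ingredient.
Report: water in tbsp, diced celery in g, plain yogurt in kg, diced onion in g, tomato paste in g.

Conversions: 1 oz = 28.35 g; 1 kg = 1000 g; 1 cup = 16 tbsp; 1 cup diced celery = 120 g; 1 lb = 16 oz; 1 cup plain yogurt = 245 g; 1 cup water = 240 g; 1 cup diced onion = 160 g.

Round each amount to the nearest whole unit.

Scaling factor: 14/4 = 7/2 = 3.5.
water: 350 g × 7/2 ÷ 240 g/cup × 16 tbsp/cup ≈ 82 tbsp
diced celery: (1 cup + 13 tbsp = 1.8125 cup) × 7/2 × 120 g/cup ≈ 761 g
plain yogurt: 3 cup × 7/2 × 245 g/cup ÷ 1000 g/kg ≈ 3 kg
diced onion: 0.25 cup × 7/2 × 160 g/cup = 140 g
tomato paste: 8 oz × 7/2 × 28.35 g/oz ≈ 794 g

water: 82 tbsp; diced celery: 761 g; plain yogurt: 3 kg; diced onion: 140 g; tomato paste: 794 g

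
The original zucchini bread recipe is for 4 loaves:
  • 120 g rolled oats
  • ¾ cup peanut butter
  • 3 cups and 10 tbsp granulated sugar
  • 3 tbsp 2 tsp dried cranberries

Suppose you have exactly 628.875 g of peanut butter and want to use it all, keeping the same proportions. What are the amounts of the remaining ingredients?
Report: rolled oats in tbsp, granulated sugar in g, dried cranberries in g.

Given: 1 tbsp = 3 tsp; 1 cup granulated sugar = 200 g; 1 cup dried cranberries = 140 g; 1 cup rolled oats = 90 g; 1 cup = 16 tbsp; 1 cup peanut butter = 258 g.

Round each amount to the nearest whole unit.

rolled oats: 69 tbsp; granulated sugar: 2356 g; dried cranberries: 104 g

The original recipe has 193.5 g of peanut butter, so the scaling factor is 628.875 ÷ 193.5 = 13/4 = 3.25.
rolled oats: 120 g × 13/4 ÷ 90 g/cup × 16 tbsp/cup ≈ 69 tbsp
granulated sugar: (3 cup + 10 tbsp = 3.625 cup) × 13/4 × 200 g/cup ≈ 2356 g
dried cranberries: (3 tbsp + 2 tsp = 11/3 tbsp) × 13/4 ÷ 16 tbsp/cup × 140 g/cup ≈ 104 g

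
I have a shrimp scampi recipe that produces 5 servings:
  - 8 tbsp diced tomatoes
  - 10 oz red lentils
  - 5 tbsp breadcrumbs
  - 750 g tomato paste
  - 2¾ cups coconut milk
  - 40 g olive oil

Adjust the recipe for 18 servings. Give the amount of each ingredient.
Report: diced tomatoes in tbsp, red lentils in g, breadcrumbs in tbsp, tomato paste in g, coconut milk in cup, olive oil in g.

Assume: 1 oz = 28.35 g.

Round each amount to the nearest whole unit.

Scaling factor: 18/5 = 3.6.
diced tomatoes: 8 tbsp × 18/5 ≈ 29 tbsp
red lentils: 10 oz × 18/5 × 28.35 g/oz ≈ 1021 g
breadcrumbs: 5 tbsp × 18/5 = 18 tbsp
tomato paste: 750 g × 18/5 = 2700 g
coconut milk: 2.75 cup × 18/5 ≈ 10 cup
olive oil: 40 g × 18/5 = 144 g

diced tomatoes: 29 tbsp; red lentils: 1021 g; breadcrumbs: 18 tbsp; tomato paste: 2700 g; coconut milk: 10 cup; olive oil: 144 g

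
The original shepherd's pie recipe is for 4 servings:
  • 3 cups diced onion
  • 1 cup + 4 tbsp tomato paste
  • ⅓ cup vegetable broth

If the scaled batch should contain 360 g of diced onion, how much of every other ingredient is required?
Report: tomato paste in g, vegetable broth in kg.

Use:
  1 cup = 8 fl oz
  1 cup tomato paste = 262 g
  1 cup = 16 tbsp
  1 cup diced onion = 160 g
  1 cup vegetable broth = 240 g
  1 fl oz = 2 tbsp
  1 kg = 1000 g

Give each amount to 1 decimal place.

tomato paste: 245.6 g; vegetable broth: 0.1 kg

The original recipe has 480 g of diced onion, so the scaling factor is 360 ÷ 480 = 3/4 = 0.75.
tomato paste: (1 cup + 4 tbsp = 1.25 cup) × 3/4 × 262 g/cup ≈ 245.6 g
vegetable broth: 1/3 cup × 3/4 × 240 g/cup ÷ 1000 g/kg ≈ 0.1 kg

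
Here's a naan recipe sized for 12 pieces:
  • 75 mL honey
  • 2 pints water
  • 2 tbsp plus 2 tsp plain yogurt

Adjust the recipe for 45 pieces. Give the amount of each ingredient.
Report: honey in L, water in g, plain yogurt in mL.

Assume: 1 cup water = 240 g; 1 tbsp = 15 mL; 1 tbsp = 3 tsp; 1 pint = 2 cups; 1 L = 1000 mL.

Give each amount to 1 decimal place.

honey: 0.3 L; water: 3600.0 g; plain yogurt: 150.0 mL

Scaling factor: 45/12 = 15/4 = 3.75.
honey: 75 mL × 15/4 ÷ 1000 mL/L ≈ 0.3 L
water: 2 pint × 15/4 × 2 cup/pint × 240 g/cup = 3600.0 g
plain yogurt: (2 tbsp + 2 tsp = 8/3 tbsp) × 15/4 × 15 mL/tbsp = 150.0 mL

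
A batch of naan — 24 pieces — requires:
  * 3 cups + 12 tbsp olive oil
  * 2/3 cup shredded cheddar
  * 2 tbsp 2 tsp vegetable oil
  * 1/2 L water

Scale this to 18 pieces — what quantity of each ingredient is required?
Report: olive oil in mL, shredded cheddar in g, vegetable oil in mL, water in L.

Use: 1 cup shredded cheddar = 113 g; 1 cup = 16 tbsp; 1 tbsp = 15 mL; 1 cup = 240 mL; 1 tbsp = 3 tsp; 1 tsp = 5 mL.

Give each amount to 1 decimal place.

olive oil: 675.0 mL; shredded cheddar: 56.5 g; vegetable oil: 30.0 mL; water: 0.4 L

Scaling factor: 18/24 = 3/4 = 0.75.
olive oil: (3 cup + 12 tbsp = 3.75 cup) × 3/4 × 240 mL/cup = 675.0 mL
shredded cheddar: 2/3 cup × 3/4 × 113 g/cup = 56.5 g
vegetable oil: (2 tbsp + 2 tsp = 8/3 tbsp) × 3/4 × 15 mL/tbsp = 30.0 mL
water: 0.5 L × 3/4 ≈ 0.4 L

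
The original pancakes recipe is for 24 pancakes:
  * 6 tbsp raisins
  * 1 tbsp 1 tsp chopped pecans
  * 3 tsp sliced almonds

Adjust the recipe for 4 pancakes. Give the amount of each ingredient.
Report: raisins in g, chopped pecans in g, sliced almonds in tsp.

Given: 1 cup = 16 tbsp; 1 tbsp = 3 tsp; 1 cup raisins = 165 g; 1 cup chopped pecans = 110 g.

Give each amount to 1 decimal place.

raisins: 10.3 g; chopped pecans: 1.5 g; sliced almonds: 0.5 tsp

Scaling factor: 4/24 = 1/6.
raisins: 6 tbsp × 1/6 ÷ 16 tbsp/cup × 165 g/cup ≈ 10.3 g
chopped pecans: (1 tbsp + 1 tsp = 4/3 tbsp) × 1/6 ÷ 16 tbsp/cup × 110 g/cup ≈ 1.5 g
sliced almonds: 3 tsp × 1/6 = 0.5 tsp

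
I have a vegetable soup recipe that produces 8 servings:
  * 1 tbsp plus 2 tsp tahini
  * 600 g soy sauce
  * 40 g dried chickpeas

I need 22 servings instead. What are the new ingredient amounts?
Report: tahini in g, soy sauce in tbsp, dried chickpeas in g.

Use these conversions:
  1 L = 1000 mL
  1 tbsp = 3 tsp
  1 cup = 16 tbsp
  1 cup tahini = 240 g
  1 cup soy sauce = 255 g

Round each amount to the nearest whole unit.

Scaling factor: 22/8 = 11/4 = 2.75.
tahini: (1 tbsp + 2 tsp = 5/3 tbsp) × 11/4 ÷ 16 tbsp/cup × 240 g/cup ≈ 69 g
soy sauce: 600 g × 11/4 ÷ 255 g/cup × 16 tbsp/cup ≈ 104 tbsp
dried chickpeas: 40 g × 11/4 = 110 g

tahini: 69 g; soy sauce: 104 tbsp; dried chickpeas: 110 g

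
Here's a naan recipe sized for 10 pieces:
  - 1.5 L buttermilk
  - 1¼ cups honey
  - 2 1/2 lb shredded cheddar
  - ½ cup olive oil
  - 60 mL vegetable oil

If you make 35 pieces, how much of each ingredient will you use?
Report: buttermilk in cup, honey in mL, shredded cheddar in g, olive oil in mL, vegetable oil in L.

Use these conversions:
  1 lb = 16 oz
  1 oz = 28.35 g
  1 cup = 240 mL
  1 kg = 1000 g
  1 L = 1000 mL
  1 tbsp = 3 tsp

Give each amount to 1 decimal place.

buttermilk: 21.9 cup; honey: 1050.0 mL; shredded cheddar: 3969.0 g; olive oil: 420.0 mL; vegetable oil: 0.2 L

Scaling factor: 35/10 = 7/2 = 3.5.
buttermilk: 1.5 L × 7/2 × 1000 mL/L ÷ 240 mL/cup ≈ 21.9 cup
honey: 1.25 cup × 7/2 × 240 mL/cup = 1050.0 mL
shredded cheddar: 2.5 lb × 7/2 × 16 oz/lb × 28.35 g/oz = 3969.0 g
olive oil: 0.5 cup × 7/2 × 240 mL/cup = 420.0 mL
vegetable oil: 60 mL × 7/2 ÷ 1000 mL/L ≈ 0.2 L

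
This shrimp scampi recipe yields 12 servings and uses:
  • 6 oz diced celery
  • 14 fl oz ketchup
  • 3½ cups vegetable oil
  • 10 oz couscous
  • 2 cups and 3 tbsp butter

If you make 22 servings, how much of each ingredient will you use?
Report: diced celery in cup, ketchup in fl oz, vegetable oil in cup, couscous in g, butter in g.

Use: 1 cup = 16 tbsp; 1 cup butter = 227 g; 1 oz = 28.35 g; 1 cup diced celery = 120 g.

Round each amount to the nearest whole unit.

diced celery: 3 cup; ketchup: 26 fl oz; vegetable oil: 6 cup; couscous: 520 g; butter: 910 g

Scaling factor: 22/12 = 11/6.
diced celery: 6 oz × 11/6 × 28.35 g/oz ÷ 120 g/cup ≈ 3 cup
ketchup: 14 fl oz × 11/6 ≈ 26 fl oz
vegetable oil: 3.5 cup × 11/6 ≈ 6 cup
couscous: 10 oz × 11/6 × 28.35 g/oz ≈ 520 g
butter: (2 cup + 3 tbsp = 2.1875 cup) × 11/6 × 227 g/cup ≈ 910 g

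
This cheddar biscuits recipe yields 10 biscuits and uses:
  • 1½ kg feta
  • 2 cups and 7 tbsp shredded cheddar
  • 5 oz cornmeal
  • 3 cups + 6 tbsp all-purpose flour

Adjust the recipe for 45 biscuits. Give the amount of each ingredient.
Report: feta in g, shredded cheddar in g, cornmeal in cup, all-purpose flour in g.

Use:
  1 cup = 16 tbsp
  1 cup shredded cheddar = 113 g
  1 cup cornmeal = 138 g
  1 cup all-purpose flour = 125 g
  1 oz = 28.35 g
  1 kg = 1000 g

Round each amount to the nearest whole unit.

feta: 6750 g; shredded cheddar: 1239 g; cornmeal: 5 cup; all-purpose flour: 1898 g

Scaling factor: 45/10 = 9/2 = 4.5.
feta: 1.5 kg × 9/2 × 1000 g/kg = 6750 g
shredded cheddar: (2 cup + 7 tbsp = 2.4375 cup) × 9/2 × 113 g/cup ≈ 1239 g
cornmeal: 5 oz × 9/2 × 28.35 g/oz ÷ 138 g/cup ≈ 5 cup
all-purpose flour: (3 cup + 6 tbsp = 3.375 cup) × 9/2 × 125 g/cup ≈ 1898 g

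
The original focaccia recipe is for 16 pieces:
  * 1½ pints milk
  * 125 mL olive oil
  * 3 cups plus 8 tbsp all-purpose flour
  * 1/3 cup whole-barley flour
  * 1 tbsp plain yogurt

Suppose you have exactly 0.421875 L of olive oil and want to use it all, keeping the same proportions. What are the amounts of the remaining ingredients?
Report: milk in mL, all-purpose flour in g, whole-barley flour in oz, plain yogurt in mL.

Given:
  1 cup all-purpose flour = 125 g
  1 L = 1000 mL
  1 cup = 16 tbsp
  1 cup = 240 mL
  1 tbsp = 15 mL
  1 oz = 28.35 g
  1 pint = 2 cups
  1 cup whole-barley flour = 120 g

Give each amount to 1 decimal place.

milk: 2430.0 mL; all-purpose flour: 1476.6 g; whole-barley flour: 4.8 oz; plain yogurt: 50.6 mL

The original recipe has 0.125 L of olive oil, so the scaling factor is 0.421875 ÷ 0.125 = 27/8 = 3.375.
milk: 1.5 pint × 27/8 × 2 cup/pint × 240 mL/cup = 2430.0 mL
all-purpose flour: (3 cup + 8 tbsp = 3.5 cup) × 27/8 × 125 g/cup ≈ 1476.6 g
whole-barley flour: 1/3 cup × 27/8 × 120 g/cup ÷ 28.35 g/oz ≈ 4.8 oz
plain yogurt: 1 tbsp × 27/8 × 15 mL/tbsp ≈ 50.6 mL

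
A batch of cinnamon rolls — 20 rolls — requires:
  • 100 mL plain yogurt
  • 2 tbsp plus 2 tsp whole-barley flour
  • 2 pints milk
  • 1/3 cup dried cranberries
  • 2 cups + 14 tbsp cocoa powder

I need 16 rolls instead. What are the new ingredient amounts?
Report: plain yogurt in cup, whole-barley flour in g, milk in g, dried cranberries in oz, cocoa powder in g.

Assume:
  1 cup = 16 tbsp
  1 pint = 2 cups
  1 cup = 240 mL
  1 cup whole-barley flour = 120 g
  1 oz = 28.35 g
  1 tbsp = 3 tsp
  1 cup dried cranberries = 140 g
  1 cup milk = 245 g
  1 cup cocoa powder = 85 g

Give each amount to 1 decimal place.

plain yogurt: 0.3 cup; whole-barley flour: 16.0 g; milk: 784.0 g; dried cranberries: 1.3 oz; cocoa powder: 195.5 g

Scaling factor: 16/20 = 4/5 = 0.8.
plain yogurt: 100 mL × 4/5 ÷ 240 mL/cup ≈ 0.3 cup
whole-barley flour: (2 tbsp + 2 tsp = 8/3 tbsp) × 4/5 ÷ 16 tbsp/cup × 120 g/cup = 16.0 g
milk: 2 pint × 4/5 × 2 cup/pint × 245 g/cup = 784.0 g
dried cranberries: 1/3 cup × 4/5 × 140 g/cup ÷ 28.35 g/oz ≈ 1.3 oz
cocoa powder: (2 cup + 14 tbsp = 2.875 cup) × 4/5 × 85 g/cup = 195.5 g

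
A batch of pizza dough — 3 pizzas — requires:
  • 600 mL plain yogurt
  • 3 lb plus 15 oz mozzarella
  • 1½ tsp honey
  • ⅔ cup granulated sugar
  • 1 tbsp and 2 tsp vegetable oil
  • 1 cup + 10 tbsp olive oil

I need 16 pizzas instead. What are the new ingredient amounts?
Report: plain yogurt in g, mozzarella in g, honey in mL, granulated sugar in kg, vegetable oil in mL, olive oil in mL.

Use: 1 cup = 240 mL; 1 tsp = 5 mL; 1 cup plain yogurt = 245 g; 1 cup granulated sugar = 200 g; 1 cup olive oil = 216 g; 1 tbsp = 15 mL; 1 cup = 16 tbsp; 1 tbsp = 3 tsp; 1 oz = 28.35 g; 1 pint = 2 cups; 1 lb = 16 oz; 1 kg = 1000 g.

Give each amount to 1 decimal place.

plain yogurt: 3266.7 g; mozzarella: 9525.6 g; honey: 40.0 mL; granulated sugar: 0.7 kg; vegetable oil: 133.3 mL; olive oil: 2080.0 mL

Scaling factor: 16/3.
plain yogurt: 600 mL × 16/3 ÷ 240 mL/cup × 245 g/cup ≈ 3266.7 g
mozzarella: (3 lb + 15 oz = 3.9375 lb) × 16/3 × 16 oz/lb × 28.35 g/oz = 9525.6 g
honey: 1.5 tsp × 16/3 × 5 mL/tsp = 40.0 mL
granulated sugar: 2/3 cup × 16/3 × 200 g/cup ÷ 1000 g/kg ≈ 0.7 kg
vegetable oil: (1 tbsp + 2 tsp = 5/3 tbsp) × 16/3 × 15 mL/tbsp ≈ 133.3 mL
olive oil: (1 cup + 10 tbsp = 1.625 cup) × 16/3 × 240 mL/cup = 2080.0 mL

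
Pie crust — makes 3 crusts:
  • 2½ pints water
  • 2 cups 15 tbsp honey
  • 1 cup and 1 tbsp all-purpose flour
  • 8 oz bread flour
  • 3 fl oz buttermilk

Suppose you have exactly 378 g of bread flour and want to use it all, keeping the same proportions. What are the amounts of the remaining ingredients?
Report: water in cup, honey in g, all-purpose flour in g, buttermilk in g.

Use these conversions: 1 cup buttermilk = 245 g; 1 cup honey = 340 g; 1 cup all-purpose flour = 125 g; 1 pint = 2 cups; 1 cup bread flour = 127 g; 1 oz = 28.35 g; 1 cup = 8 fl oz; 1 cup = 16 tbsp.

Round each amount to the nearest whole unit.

water: 8 cup; honey: 1665 g; all-purpose flour: 221 g; buttermilk: 153 g

The original recipe has 226.8 g of bread flour, so the scaling factor is 378 ÷ 226.8 = 5/3.
water: 2.5 pint × 5/3 × 2 cup/pint ≈ 8 cup
honey: (2 cup + 15 tbsp = 2.9375 cup) × 5/3 × 340 g/cup ≈ 1665 g
all-purpose flour: (1 cup + 1 tbsp = 1.0625 cup) × 5/3 × 125 g/cup ≈ 221 g
buttermilk: 3 fl oz × 5/3 ÷ 8 fl oz/cup × 245 g/cup ≈ 153 g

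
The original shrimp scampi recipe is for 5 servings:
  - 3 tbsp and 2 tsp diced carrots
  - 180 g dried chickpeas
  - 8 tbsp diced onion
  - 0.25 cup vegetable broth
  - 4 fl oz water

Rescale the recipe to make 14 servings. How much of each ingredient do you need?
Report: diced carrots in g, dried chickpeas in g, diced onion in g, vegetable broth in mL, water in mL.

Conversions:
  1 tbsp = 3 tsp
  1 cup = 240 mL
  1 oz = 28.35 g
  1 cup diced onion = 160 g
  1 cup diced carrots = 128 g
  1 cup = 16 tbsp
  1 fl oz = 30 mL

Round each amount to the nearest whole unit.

Scaling factor: 14/5 = 2.8.
diced carrots: (3 tbsp + 2 tsp = 11/3 tbsp) × 14/5 ÷ 16 tbsp/cup × 128 g/cup ≈ 82 g
dried chickpeas: 180 g × 14/5 = 504 g
diced onion: 8 tbsp × 14/5 ÷ 16 tbsp/cup × 160 g/cup = 224 g
vegetable broth: 0.25 cup × 14/5 × 240 mL/cup = 168 mL
water: 4 fl oz × 14/5 × 30 mL/fl oz = 336 mL

diced carrots: 82 g; dried chickpeas: 504 g; diced onion: 224 g; vegetable broth: 168 mL; water: 336 mL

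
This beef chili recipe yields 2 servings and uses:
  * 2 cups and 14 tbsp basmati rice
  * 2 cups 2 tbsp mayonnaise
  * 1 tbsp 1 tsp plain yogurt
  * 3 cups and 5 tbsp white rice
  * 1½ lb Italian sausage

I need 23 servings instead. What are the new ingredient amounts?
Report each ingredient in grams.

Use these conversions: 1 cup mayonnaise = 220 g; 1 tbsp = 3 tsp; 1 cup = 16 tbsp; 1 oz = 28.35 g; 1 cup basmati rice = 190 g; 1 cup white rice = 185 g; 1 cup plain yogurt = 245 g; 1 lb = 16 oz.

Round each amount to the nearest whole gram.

Scaling factor: 23/2 = 11.5.
basmati rice: (2 cup + 14 tbsp = 2.875 cup) × 23/2 × 190 g/cup ≈ 6282 g
mayonnaise: (2 cup + 2 tbsp = 2.125 cup) × 23/2 × 220 g/cup ≈ 5376 g
plain yogurt: (1 tbsp + 1 tsp = 4/3 tbsp) × 23/2 ÷ 16 tbsp/cup × 245 g/cup ≈ 235 g
white rice: (3 cup + 5 tbsp = 3.3125 cup) × 23/2 × 185 g/cup ≈ 7047 g
Italian sausage: 1.5 lb × 23/2 × 16 oz/lb × 28.35 g/oz ≈ 7825 g

basmati rice: 6282 g; mayonnaise: 5376 g; plain yogurt: 235 g; white rice: 7047 g; Italian sausage: 7825 g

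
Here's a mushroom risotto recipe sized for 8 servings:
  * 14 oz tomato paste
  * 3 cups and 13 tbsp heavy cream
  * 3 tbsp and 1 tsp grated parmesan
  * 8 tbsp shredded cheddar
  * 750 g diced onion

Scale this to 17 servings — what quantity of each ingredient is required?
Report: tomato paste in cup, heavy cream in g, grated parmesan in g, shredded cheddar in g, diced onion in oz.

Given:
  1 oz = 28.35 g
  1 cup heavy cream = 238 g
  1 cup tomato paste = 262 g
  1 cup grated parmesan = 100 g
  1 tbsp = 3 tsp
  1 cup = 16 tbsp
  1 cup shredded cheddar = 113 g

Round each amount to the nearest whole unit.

Scaling factor: 17/8 = 2.125.
tomato paste: 14 oz × 17/8 × 28.35 g/oz ÷ 262 g/cup ≈ 3 cup
heavy cream: (3 cup + 13 tbsp = 3.8125 cup) × 17/8 × 238 g/cup ≈ 1928 g
grated parmesan: (3 tbsp + 1 tsp = 10/3 tbsp) × 17/8 ÷ 16 tbsp/cup × 100 g/cup ≈ 44 g
shredded cheddar: 8 tbsp × 17/8 ÷ 16 tbsp/cup × 113 g/cup ≈ 120 g
diced onion: 750 g × 17/8 ÷ 28.35 g/oz ≈ 56 oz

tomato paste: 3 cup; heavy cream: 1928 g; grated parmesan: 44 g; shredded cheddar: 120 g; diced onion: 56 oz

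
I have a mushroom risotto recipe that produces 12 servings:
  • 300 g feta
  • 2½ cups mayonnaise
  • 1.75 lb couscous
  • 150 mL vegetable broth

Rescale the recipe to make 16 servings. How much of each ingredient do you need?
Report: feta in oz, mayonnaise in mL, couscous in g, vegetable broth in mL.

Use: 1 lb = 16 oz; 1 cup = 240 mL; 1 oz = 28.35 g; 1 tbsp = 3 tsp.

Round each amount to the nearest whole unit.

Scaling factor: 16/12 = 4/3.
feta: 300 g × 4/3 ÷ 28.35 g/oz ≈ 14 oz
mayonnaise: 2.5 cup × 4/3 × 240 mL/cup = 800 mL
couscous: 1.75 lb × 4/3 × 16 oz/lb × 28.35 g/oz ≈ 1058 g
vegetable broth: 150 mL × 4/3 = 200 mL

feta: 14 oz; mayonnaise: 800 mL; couscous: 1058 g; vegetable broth: 200 mL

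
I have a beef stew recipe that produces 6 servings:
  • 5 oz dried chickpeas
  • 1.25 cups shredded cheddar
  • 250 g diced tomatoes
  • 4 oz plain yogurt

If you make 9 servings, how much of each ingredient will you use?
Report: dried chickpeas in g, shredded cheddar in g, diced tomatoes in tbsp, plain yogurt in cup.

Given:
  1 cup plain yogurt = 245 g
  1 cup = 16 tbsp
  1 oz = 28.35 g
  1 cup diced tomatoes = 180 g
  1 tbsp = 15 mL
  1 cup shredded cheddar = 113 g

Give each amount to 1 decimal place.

dried chickpeas: 212.6 g; shredded cheddar: 211.9 g; diced tomatoes: 33.3 tbsp; plain yogurt: 0.7 cup

Scaling factor: 9/6 = 3/2 = 1.5.
dried chickpeas: 5 oz × 3/2 × 28.35 g/oz ≈ 212.6 g
shredded cheddar: 1.25 cup × 3/2 × 113 g/cup ≈ 211.9 g
diced tomatoes: 250 g × 3/2 ÷ 180 g/cup × 16 tbsp/cup ≈ 33.3 tbsp
plain yogurt: 4 oz × 3/2 × 28.35 g/oz ÷ 245 g/cup ≈ 0.7 cup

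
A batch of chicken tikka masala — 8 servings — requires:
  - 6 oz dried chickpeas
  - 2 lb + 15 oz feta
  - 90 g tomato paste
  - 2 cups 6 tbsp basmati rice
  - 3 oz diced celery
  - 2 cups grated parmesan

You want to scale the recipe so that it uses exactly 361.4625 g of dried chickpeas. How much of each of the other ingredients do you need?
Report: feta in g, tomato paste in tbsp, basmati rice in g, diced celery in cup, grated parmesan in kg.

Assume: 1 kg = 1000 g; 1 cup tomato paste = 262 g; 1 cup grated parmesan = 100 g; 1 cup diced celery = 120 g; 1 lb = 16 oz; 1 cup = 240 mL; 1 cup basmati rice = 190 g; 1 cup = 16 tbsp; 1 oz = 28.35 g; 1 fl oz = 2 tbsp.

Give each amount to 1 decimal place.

feta: 2831.5 g; tomato paste: 11.7 tbsp; basmati rice: 958.9 g; diced celery: 1.5 cup; grated parmesan: 0.4 kg

The original recipe has 170.1 g of dried chickpeas, so the scaling factor is 361.4625 ÷ 170.1 = 17/8 = 2.125.
feta: (2 lb + 15 oz = 2.9375 lb) × 17/8 × 16 oz/lb × 28.35 g/oz ≈ 2831.5 g
tomato paste: 90 g × 17/8 ÷ 262 g/cup × 16 tbsp/cup ≈ 11.7 tbsp
basmati rice: (2 cup + 6 tbsp = 2.375 cup) × 17/8 × 190 g/cup ≈ 958.9 g
diced celery: 3 oz × 17/8 × 28.35 g/oz ÷ 120 g/cup ≈ 1.5 cup
grated parmesan: 2 cup × 17/8 × 100 g/cup ÷ 1000 g/kg ≈ 0.4 kg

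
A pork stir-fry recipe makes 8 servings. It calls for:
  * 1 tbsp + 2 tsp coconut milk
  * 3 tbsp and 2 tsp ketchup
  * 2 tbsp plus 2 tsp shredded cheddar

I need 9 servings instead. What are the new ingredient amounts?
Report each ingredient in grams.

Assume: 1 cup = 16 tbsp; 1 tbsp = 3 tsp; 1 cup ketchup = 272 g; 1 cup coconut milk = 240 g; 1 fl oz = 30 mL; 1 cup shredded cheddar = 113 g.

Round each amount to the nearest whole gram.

coconut milk: 28 g; ketchup: 70 g; shredded cheddar: 21 g

Scaling factor: 9/8 = 1.125.
coconut milk: (1 tbsp + 2 tsp = 5/3 tbsp) × 9/8 ÷ 16 tbsp/cup × 240 g/cup ≈ 28 g
ketchup: (3 tbsp + 2 tsp = 11/3 tbsp) × 9/8 ÷ 16 tbsp/cup × 272 g/cup ≈ 70 g
shredded cheddar: (2 tbsp + 2 tsp = 8/3 tbsp) × 9/8 ÷ 16 tbsp/cup × 113 g/cup ≈ 21 g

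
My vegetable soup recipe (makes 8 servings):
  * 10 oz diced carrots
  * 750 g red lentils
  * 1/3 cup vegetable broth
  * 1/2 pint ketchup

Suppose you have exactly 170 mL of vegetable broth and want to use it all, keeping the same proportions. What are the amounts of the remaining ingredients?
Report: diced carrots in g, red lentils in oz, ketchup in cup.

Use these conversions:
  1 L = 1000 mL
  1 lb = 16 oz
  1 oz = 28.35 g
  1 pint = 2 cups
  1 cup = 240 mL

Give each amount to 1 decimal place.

diced carrots: 602.4 g; red lentils: 56.2 oz; ketchup: 2.1 cup

The original recipe has 80 mL of vegetable broth, so the scaling factor is 170 ÷ 80 = 17/8 = 2.125.
diced carrots: 10 oz × 17/8 × 28.35 g/oz ≈ 602.4 g
red lentils: 750 g × 17/8 ÷ 28.35 g/oz ≈ 56.2 oz
ketchup: 0.5 pint × 17/8 × 2 cup/pint ≈ 2.1 cup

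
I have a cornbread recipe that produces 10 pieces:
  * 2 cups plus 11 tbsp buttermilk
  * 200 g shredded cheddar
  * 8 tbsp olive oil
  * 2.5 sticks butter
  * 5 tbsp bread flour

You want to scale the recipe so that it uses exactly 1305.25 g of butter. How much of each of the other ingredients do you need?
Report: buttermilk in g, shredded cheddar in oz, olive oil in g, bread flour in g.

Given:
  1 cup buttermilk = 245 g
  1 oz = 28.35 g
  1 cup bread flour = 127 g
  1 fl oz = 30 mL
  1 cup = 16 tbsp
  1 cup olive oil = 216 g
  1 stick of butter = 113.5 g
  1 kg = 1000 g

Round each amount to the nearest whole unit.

buttermilk: 3029 g; shredded cheddar: 32 oz; olive oil: 497 g; bread flour: 183 g

The original recipe has 283.75 g of butter, so the scaling factor is 1305.25 ÷ 283.75 = 23/5 = 4.6.
buttermilk: (2 cup + 11 tbsp = 2.6875 cup) × 23/5 × 245 g/cup ≈ 3029 g
shredded cheddar: 200 g × 23/5 ÷ 28.35 g/oz ≈ 32 oz
olive oil: 8 tbsp × 23/5 ÷ 16 tbsp/cup × 216 g/cup ≈ 497 g
bread flour: 5 tbsp × 23/5 ÷ 16 tbsp/cup × 127 g/cup ≈ 183 g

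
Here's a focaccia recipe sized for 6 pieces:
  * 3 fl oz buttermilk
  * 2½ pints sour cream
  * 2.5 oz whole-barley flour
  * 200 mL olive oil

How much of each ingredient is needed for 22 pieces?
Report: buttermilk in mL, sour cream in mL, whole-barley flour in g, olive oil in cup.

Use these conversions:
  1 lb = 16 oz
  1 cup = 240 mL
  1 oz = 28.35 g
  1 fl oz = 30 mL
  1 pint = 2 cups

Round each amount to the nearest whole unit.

buttermilk: 330 mL; sour cream: 4400 mL; whole-barley flour: 260 g; olive oil: 3 cup

Scaling factor: 22/6 = 11/3.
buttermilk: 3 fl oz × 11/3 × 30 mL/fl oz = 330 mL
sour cream: 2.5 pint × 11/3 × 2 cup/pint × 240 mL/cup = 4400 mL
whole-barley flour: 2.5 oz × 11/3 × 28.35 g/oz ≈ 260 g
olive oil: 200 mL × 11/3 ÷ 240 mL/cup ≈ 3 cup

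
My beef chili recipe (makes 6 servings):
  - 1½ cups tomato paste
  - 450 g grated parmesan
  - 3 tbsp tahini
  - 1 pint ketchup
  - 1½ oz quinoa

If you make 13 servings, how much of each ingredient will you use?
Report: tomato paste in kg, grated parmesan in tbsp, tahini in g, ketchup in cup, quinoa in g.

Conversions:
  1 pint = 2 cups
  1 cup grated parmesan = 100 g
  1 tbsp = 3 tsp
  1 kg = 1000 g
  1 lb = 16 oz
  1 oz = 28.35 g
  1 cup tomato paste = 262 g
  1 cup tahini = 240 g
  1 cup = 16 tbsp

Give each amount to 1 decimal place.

Scaling factor: 13/6.
tomato paste: 1.5 cup × 13/6 × 262 g/cup ÷ 1000 g/kg ≈ 0.9 kg
grated parmesan: 450 g × 13/6 ÷ 100 g/cup × 16 tbsp/cup = 156.0 tbsp
tahini: 3 tbsp × 13/6 ÷ 16 tbsp/cup × 240 g/cup = 97.5 g
ketchup: 1 pint × 13/6 × 2 cup/pint ≈ 4.3 cup
quinoa: 1.5 oz × 13/6 × 28.35 g/oz ≈ 92.1 g

tomato paste: 0.9 kg; grated parmesan: 156.0 tbsp; tahini: 97.5 g; ketchup: 4.3 cup; quinoa: 92.1 g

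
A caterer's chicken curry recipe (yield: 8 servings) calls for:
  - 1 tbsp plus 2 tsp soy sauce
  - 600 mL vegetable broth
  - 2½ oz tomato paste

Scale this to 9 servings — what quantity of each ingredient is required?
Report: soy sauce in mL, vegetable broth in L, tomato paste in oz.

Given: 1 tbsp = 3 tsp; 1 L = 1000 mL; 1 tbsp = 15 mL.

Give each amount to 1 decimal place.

soy sauce: 28.1 mL; vegetable broth: 0.7 L; tomato paste: 2.8 oz

Scaling factor: 9/8 = 1.125.
soy sauce: (1 tbsp + 2 tsp = 5/3 tbsp) × 9/8 × 15 mL/tbsp ≈ 28.1 mL
vegetable broth: 600 mL × 9/8 ÷ 1000 mL/L ≈ 0.7 L
tomato paste: 2.5 oz × 9/8 ≈ 2.8 oz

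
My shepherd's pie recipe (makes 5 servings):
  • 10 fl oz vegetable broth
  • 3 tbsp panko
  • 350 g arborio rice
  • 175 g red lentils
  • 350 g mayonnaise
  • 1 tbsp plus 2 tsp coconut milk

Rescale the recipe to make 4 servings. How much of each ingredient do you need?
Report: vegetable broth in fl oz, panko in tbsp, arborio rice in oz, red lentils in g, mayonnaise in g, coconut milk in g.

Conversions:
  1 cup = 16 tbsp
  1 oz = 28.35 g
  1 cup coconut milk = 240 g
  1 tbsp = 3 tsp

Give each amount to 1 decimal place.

vegetable broth: 8.0 fl oz; panko: 2.4 tbsp; arborio rice: 9.9 oz; red lentils: 140.0 g; mayonnaise: 280.0 g; coconut milk: 20.0 g

Scaling factor: 4/5 = 0.8.
vegetable broth: 10 fl oz × 4/5 = 8.0 fl oz
panko: 3 tbsp × 4/5 = 2.4 tbsp
arborio rice: 350 g × 4/5 ÷ 28.35 g/oz ≈ 9.9 oz
red lentils: 175 g × 4/5 = 140.0 g
mayonnaise: 350 g × 4/5 = 280.0 g
coconut milk: (1 tbsp + 2 tsp = 5/3 tbsp) × 4/5 ÷ 16 tbsp/cup × 240 g/cup = 20.0 g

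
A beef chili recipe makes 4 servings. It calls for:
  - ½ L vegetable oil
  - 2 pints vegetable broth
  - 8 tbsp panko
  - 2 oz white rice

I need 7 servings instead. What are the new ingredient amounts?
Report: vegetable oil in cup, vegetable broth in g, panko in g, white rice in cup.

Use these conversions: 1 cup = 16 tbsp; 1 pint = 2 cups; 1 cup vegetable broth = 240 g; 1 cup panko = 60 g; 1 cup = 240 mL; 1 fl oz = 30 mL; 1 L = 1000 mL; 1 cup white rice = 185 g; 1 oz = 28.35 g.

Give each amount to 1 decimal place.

Scaling factor: 7/4 = 1.75.
vegetable oil: 0.5 L × 7/4 × 1000 mL/L ÷ 240 mL/cup ≈ 3.6 cup
vegetable broth: 2 pint × 7/4 × 2 cup/pint × 240 g/cup = 1680.0 g
panko: 8 tbsp × 7/4 ÷ 16 tbsp/cup × 60 g/cup = 52.5 g
white rice: 2 oz × 7/4 × 28.35 g/oz ÷ 185 g/cup ≈ 0.5 cup

vegetable oil: 3.6 cup; vegetable broth: 1680.0 g; panko: 52.5 g; white rice: 0.5 cup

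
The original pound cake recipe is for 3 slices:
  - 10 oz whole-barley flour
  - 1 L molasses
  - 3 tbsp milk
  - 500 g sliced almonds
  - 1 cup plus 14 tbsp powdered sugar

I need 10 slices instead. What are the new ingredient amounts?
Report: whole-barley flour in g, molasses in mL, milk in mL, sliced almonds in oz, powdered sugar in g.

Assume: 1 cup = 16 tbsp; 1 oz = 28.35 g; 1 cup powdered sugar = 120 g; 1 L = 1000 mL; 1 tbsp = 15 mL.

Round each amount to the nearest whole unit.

whole-barley flour: 945 g; molasses: 3333 mL; milk: 150 mL; sliced almonds: 59 oz; powdered sugar: 750 g

Scaling factor: 10/3.
whole-barley flour: 10 oz × 10/3 × 28.35 g/oz = 945 g
molasses: 1 L × 10/3 × 1000 mL/L ≈ 3333 mL
milk: 3 tbsp × 10/3 × 15 mL/tbsp = 150 mL
sliced almonds: 500 g × 10/3 ÷ 28.35 g/oz ≈ 59 oz
powdered sugar: (1 cup + 14 tbsp = 1.875 cup) × 10/3 × 120 g/cup = 750 g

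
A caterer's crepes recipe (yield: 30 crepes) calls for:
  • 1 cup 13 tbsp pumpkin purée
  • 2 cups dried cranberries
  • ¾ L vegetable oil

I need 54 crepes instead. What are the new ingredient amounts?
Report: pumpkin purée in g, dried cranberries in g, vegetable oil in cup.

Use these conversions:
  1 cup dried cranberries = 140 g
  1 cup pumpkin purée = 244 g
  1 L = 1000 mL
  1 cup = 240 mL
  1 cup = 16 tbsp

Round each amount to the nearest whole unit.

pumpkin purée: 796 g; dried cranberries: 504 g; vegetable oil: 6 cup

Scaling factor: 54/30 = 9/5 = 1.8.
pumpkin purée: (1 cup + 13 tbsp = 1.8125 cup) × 9/5 × 244 g/cup ≈ 796 g
dried cranberries: 2 cup × 9/5 × 140 g/cup = 504 g
vegetable oil: 0.75 L × 9/5 × 1000 mL/L ÷ 240 mL/cup ≈ 6 cup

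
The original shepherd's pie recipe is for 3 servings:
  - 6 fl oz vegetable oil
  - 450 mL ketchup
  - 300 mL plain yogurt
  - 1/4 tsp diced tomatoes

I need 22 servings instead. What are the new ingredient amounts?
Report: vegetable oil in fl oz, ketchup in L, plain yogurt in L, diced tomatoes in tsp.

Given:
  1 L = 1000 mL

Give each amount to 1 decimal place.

Scaling factor: 22/3.
vegetable oil: 6 fl oz × 22/3 = 44.0 fl oz
ketchup: 450 mL × 22/3 ÷ 1000 mL/L = 3.3 L
plain yogurt: 300 mL × 22/3 ÷ 1000 mL/L = 2.2 L
diced tomatoes: 0.25 tsp × 22/3 ≈ 1.8 tsp

vegetable oil: 44.0 fl oz; ketchup: 3.3 L; plain yogurt: 2.2 L; diced tomatoes: 1.8 tsp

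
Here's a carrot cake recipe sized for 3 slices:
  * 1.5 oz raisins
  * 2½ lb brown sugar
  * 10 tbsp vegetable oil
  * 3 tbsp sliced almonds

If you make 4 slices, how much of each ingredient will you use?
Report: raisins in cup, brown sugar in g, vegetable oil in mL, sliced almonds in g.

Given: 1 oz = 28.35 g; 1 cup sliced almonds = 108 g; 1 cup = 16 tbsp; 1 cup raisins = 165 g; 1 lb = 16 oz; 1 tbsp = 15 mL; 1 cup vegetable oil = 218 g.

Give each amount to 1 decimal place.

raisins: 0.3 cup; brown sugar: 1512.0 g; vegetable oil: 200.0 mL; sliced almonds: 27.0 g

Scaling factor: 4/3.
raisins: 1.5 oz × 4/3 × 28.35 g/oz ÷ 165 g/cup ≈ 0.3 cup
brown sugar: 2.5 lb × 4/3 × 16 oz/lb × 28.35 g/oz = 1512.0 g
vegetable oil: 10 tbsp × 4/3 × 15 mL/tbsp = 200.0 mL
sliced almonds: 3 tbsp × 4/3 ÷ 16 tbsp/cup × 108 g/cup = 27.0 g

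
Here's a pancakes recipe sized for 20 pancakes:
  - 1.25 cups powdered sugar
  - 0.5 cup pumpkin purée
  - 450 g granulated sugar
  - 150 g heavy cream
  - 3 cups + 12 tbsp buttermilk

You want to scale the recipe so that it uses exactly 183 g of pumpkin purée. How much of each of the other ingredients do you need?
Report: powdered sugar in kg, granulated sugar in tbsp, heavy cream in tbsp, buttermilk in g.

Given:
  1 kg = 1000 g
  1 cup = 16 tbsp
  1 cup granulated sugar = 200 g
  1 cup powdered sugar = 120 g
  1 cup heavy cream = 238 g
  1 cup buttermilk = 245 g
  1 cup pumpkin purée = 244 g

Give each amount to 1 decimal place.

powdered sugar: 0.2 kg; granulated sugar: 54.0 tbsp; heavy cream: 15.1 tbsp; buttermilk: 1378.1 g

The original recipe has 122 g of pumpkin purée, so the scaling factor is 183 ÷ 122 = 3/2 = 1.5.
powdered sugar: 1.25 cup × 3/2 × 120 g/cup ÷ 1000 g/kg ≈ 0.2 kg
granulated sugar: 450 g × 3/2 ÷ 200 g/cup × 16 tbsp/cup = 54.0 tbsp
heavy cream: 150 g × 3/2 ÷ 238 g/cup × 16 tbsp/cup ≈ 15.1 tbsp
buttermilk: (3 cup + 12 tbsp = 3.75 cup) × 3/2 × 245 g/cup ≈ 1378.1 g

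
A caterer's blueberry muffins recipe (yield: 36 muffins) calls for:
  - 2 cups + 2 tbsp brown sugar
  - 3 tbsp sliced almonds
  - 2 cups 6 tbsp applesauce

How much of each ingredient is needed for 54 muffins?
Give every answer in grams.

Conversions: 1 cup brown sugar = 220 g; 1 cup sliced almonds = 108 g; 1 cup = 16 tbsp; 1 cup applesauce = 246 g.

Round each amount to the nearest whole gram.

brown sugar: 701 g; sliced almonds: 30 g; applesauce: 876 g

Scaling factor: 54/36 = 3/2 = 1.5.
brown sugar: (2 cup + 2 tbsp = 2.125 cup) × 3/2 × 220 g/cup ≈ 701 g
sliced almonds: 3 tbsp × 3/2 ÷ 16 tbsp/cup × 108 g/cup ≈ 30 g
applesauce: (2 cup + 6 tbsp = 2.375 cup) × 3/2 × 246 g/cup ≈ 876 g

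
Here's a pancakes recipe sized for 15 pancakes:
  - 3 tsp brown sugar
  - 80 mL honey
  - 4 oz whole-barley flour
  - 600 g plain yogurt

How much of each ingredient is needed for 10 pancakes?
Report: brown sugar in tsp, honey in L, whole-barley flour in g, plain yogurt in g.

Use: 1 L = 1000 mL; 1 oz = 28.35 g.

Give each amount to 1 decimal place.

brown sugar: 2.0 tsp; honey: 0.1 L; whole-barley flour: 75.6 g; plain yogurt: 400.0 g

Scaling factor: 10/15 = 2/3.
brown sugar: 3 tsp × 2/3 = 2.0 tsp
honey: 80 mL × 2/3 ÷ 1000 mL/L ≈ 0.1 L
whole-barley flour: 4 oz × 2/3 × 28.35 g/oz = 75.6 g
plain yogurt: 600 g × 2/3 = 400.0 g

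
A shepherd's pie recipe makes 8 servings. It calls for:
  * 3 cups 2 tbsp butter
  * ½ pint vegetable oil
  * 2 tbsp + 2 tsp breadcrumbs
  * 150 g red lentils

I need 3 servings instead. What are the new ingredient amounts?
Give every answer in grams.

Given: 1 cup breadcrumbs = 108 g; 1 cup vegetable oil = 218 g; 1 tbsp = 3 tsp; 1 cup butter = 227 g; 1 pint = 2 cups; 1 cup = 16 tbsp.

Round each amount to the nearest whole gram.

Scaling factor: 3/8 = 0.375.
butter: (3 cup + 2 tbsp = 3.125 cup) × 3/8 × 227 g/cup ≈ 266 g
vegetable oil: 0.5 pint × 3/8 × 2 cup/pint × 218 g/cup ≈ 82 g
breadcrumbs: (2 tbsp + 2 tsp = 8/3 tbsp) × 3/8 ÷ 16 tbsp/cup × 108 g/cup ≈ 7 g
red lentils: 150 g × 3/8 ≈ 56 g

butter: 266 g; vegetable oil: 82 g; breadcrumbs: 7 g; red lentils: 56 g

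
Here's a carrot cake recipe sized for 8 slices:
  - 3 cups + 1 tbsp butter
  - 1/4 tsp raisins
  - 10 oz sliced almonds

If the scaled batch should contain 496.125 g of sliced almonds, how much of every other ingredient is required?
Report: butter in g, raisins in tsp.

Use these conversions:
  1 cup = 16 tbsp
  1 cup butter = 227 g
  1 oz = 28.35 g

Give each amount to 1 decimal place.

butter: 1216.6 g; raisins: 0.4 tsp

The original recipe has 283.5 g of sliced almonds, so the scaling factor is 496.125 ÷ 283.5 = 7/4 = 1.75.
butter: (3 cup + 1 tbsp = 3.0625 cup) × 7/4 × 227 g/cup ≈ 1216.6 g
raisins: 0.25 tsp × 7/4 ≈ 0.4 tsp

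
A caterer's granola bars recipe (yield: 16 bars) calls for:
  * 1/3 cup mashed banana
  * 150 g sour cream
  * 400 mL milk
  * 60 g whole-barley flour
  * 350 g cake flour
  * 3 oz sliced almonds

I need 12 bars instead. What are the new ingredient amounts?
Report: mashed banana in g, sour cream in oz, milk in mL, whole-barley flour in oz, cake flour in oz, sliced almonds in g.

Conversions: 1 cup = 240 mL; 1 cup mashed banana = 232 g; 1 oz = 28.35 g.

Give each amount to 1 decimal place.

Scaling factor: 12/16 = 3/4 = 0.75.
mashed banana: 1/3 cup × 3/4 × 232 g/cup = 58.0 g
sour cream: 150 g × 3/4 ÷ 28.35 g/oz ≈ 4.0 oz
milk: 400 mL × 3/4 = 300.0 mL
whole-barley flour: 60 g × 3/4 ÷ 28.35 g/oz ≈ 1.6 oz
cake flour: 350 g × 3/4 ÷ 28.35 g/oz ≈ 9.3 oz
sliced almonds: 3 oz × 3/4 × 28.35 g/oz ≈ 63.8 g

mashed banana: 58.0 g; sour cream: 4.0 oz; milk: 300.0 mL; whole-barley flour: 1.6 oz; cake flour: 9.3 oz; sliced almonds: 63.8 g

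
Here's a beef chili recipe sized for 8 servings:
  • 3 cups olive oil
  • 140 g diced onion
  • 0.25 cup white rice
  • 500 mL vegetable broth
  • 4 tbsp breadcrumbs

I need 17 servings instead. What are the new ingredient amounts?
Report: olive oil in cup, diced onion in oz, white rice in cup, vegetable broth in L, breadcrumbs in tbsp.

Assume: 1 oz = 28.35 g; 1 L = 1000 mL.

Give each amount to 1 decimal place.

olive oil: 6.4 cup; diced onion: 10.5 oz; white rice: 0.5 cup; vegetable broth: 1.1 L; breadcrumbs: 8.5 tbsp

Scaling factor: 17/8 = 2.125.
olive oil: 3 cup × 17/8 ≈ 6.4 cup
diced onion: 140 g × 17/8 ÷ 28.35 g/oz ≈ 10.5 oz
white rice: 0.25 cup × 17/8 ≈ 0.5 cup
vegetable broth: 500 mL × 17/8 ÷ 1000 mL/L ≈ 1.1 L
breadcrumbs: 4 tbsp × 17/8 = 8.5 tbsp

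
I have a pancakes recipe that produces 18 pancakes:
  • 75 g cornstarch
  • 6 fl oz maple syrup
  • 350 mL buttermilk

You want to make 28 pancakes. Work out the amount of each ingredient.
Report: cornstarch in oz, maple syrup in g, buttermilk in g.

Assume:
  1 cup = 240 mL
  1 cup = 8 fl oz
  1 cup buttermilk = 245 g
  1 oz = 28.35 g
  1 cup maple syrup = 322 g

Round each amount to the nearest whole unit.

cornstarch: 4 oz; maple syrup: 376 g; buttermilk: 556 g

Scaling factor: 28/18 = 14/9.
cornstarch: 75 g × 14/9 ÷ 28.35 g/oz ≈ 4 oz
maple syrup: 6 fl oz × 14/9 ÷ 8 fl oz/cup × 322 g/cup ≈ 376 g
buttermilk: 350 mL × 14/9 ÷ 240 mL/cup × 245 g/cup ≈ 556 g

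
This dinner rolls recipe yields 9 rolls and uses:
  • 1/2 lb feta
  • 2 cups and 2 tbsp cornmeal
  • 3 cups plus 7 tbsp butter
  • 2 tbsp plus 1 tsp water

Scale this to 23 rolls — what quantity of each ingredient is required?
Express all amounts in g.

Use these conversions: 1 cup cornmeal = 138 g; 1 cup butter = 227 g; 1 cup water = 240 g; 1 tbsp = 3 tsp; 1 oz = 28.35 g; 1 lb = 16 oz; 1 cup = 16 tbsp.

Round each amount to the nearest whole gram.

Scaling factor: 23/9.
feta: 0.5 lb × 23/9 × 16 oz/lb × 28.35 g/oz ≈ 580 g
cornmeal: (2 cup + 2 tbsp = 2.125 cup) × 23/9 × 138 g/cup ≈ 749 g
butter: (3 cup + 7 tbsp = 3.4375 cup) × 23/9 × 227 g/cup ≈ 1994 g
water: (2 tbsp + 1 tsp = 7/3 tbsp) × 23/9 ÷ 16 tbsp/cup × 240 g/cup ≈ 89 g

feta: 580 g; cornmeal: 749 g; butter: 1994 g; water: 89 g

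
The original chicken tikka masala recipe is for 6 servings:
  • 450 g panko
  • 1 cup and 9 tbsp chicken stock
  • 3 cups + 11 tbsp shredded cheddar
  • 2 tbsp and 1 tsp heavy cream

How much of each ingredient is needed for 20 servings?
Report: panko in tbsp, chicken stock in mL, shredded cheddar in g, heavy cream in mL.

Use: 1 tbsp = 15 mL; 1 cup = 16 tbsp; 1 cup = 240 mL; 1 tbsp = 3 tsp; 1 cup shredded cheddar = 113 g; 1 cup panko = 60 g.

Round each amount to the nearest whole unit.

panko: 400 tbsp; chicken stock: 1250 mL; shredded cheddar: 1389 g; heavy cream: 117 mL

Scaling factor: 20/6 = 10/3.
panko: 450 g × 10/3 ÷ 60 g/cup × 16 tbsp/cup = 400 tbsp
chicken stock: (1 cup + 9 tbsp = 1.5625 cup) × 10/3 × 240 mL/cup = 1250 mL
shredded cheddar: (3 cup + 11 tbsp = 3.6875 cup) × 10/3 × 113 g/cup ≈ 1389 g
heavy cream: (2 tbsp + 1 tsp = 7/3 tbsp) × 10/3 × 15 mL/tbsp ≈ 117 mL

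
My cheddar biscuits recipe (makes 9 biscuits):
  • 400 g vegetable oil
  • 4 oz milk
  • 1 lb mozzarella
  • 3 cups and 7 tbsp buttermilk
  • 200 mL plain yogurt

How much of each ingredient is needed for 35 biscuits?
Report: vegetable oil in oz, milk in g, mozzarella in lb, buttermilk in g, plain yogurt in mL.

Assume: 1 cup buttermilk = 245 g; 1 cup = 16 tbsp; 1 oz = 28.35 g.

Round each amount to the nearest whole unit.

vegetable oil: 55 oz; milk: 441 g; mozzarella: 4 lb; buttermilk: 3275 g; plain yogurt: 778 mL

Scaling factor: 35/9.
vegetable oil: 400 g × 35/9 ÷ 28.35 g/oz ≈ 55 oz
milk: 4 oz × 35/9 × 28.35 g/oz = 441 g
mozzarella: 1 lb × 35/9 ≈ 4 lb
buttermilk: (3 cup + 7 tbsp = 3.4375 cup) × 35/9 × 245 g/cup ≈ 3275 g
plain yogurt: 200 mL × 35/9 ≈ 778 mL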